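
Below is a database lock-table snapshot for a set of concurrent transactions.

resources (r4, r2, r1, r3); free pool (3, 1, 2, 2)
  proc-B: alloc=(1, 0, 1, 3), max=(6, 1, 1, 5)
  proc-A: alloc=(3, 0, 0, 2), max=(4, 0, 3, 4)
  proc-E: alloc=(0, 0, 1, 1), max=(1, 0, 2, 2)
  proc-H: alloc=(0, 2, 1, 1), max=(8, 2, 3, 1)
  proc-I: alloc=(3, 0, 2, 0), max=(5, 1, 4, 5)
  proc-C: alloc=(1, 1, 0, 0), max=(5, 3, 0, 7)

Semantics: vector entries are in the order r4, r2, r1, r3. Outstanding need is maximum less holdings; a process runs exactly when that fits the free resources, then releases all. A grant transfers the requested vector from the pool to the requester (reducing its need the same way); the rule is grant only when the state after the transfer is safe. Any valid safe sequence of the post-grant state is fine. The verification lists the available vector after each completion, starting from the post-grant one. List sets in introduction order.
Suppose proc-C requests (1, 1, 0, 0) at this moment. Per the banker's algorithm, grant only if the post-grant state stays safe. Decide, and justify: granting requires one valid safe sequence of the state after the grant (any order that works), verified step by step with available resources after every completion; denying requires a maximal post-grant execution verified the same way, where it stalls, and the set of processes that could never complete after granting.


DENY: after the grant no complete ordering would exist.
Key observation: after proc-E, proc-A the pool peaks at (5, 0, 3, 5), and each blocked process is short somewhere: proc-B on r2; proc-H on r4; proc-I on r2; proc-C on r2, r3.
After a pretend grant, a maximal execution: proc-E, proc-A — then nothing else fits. Verifying each step:
  pool = (2, 0, 2, 2)
  proc-E needs (1, 0, 1, 1) <= (2, 0, 2, 2) -> finishes; pool += (0, 0, 1, 1) = (2, 0, 3, 3)
  proc-A needs (1, 0, 3, 2) <= (2, 0, 3, 3) -> finishes; pool += (3, 0, 0, 2) = (5, 0, 3, 5)
  proc-B cannot run: need (5, 1, 0, 2) vs free (5, 0, 3, 5) (insufficient r2)
  proc-H cannot run: need (8, 0, 2, 0) vs free (5, 0, 3, 5) (insufficient r4)
  proc-I cannot run: need (2, 1, 2, 5) vs free (5, 0, 3, 5) (insufficient r2)
  proc-C cannot run: need (3, 1, 0, 7) vs free (5, 0, 3, 5) (insufficient r2 and r3)
Post-grant, the permanently blocked set is proc-B, proc-H, proc-I and proc-C.


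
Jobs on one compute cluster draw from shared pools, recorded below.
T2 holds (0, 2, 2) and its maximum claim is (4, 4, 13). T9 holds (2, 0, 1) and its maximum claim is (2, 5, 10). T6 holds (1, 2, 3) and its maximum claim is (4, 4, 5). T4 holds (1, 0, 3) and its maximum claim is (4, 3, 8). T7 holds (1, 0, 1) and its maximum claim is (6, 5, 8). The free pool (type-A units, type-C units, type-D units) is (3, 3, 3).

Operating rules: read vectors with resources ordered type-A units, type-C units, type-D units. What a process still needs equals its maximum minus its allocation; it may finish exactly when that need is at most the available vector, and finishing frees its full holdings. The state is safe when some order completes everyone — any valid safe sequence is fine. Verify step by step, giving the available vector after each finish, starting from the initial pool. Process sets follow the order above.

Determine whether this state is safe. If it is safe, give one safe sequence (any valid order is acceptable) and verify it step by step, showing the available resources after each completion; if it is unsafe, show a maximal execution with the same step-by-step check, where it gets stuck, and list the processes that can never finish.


SAFE, for example via the order T6, T4, T7, T9, T2.
Key observation: T6 marks the first exact bind of the order: its need (3, 2, 2) fits the free (3, 3, 3) with zero slack on a requested resource.
Check, step by step:
  pool = (3, 3, 3)
  run T6 (needs (3, 2, 2), free (3, 3, 3)); after release of (1, 2, 3) the pool is (4, 5, 6)
  run T4 (needs (3, 3, 5), free (4, 5, 6)); after release of (1, 0, 3) the pool is (5, 5, 9)
  run T7 (needs (5, 5, 7), free (5, 5, 9)); after release of (1, 0, 1) the pool is (6, 5, 10)
  run T9 (needs (0, 5, 9), free (6, 5, 10)); after release of (2, 0, 1) the pool is (8, 5, 11)
  run T2 (needs (4, 2, 11), free (8, 5, 11)); after release of (0, 2, 2) the pool is (8, 7, 13)


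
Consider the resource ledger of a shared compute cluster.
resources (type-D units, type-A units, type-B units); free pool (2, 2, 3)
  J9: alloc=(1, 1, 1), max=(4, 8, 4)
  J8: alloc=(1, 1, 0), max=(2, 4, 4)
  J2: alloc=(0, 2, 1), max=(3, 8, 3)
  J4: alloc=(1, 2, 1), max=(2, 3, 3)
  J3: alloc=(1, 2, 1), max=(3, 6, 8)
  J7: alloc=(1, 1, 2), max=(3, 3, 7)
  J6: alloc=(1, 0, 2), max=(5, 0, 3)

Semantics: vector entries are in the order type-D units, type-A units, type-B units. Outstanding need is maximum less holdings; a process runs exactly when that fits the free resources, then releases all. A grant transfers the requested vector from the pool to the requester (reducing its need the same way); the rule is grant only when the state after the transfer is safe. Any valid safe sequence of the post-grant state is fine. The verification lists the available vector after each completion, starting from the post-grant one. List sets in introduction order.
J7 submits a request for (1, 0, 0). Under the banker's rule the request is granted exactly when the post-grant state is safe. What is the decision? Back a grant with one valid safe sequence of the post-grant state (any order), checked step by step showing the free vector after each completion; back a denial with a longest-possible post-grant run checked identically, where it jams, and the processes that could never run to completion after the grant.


DENY. Granting would leave the state unsafe.
Key observation: after J4, J8 the pool peaks at (3, 5, 4), and each blocked process is short somewhere: J9 on type-A units; J2 on type-A units; J3 on type-B units; J7 on type-B units; J6 on type-D units.
On the post-grant state, J4, J8 is a maximal run — nothing extends it. Step-by-step check:
  pool = (1, 2, 3)
  run J4 (needs (1, 1, 2), free (1, 2, 3)); after release of (1, 2, 1) the pool is (2, 4, 4)
  run J8 (needs (1, 3, 4), free (2, 4, 4)); after release of (1, 1, 0) the pool is (3, 5, 4)
  J9 cannot run: need (3, 7, 3) vs free (3, 5, 4) (insufficient type-A units)
  J2 cannot run: need (3, 6, 2) vs free (3, 5, 4) (insufficient type-A units)
  J3 cannot run: need (2, 4, 7) vs free (3, 5, 4) (insufficient type-B units)
  J7 cannot run: need (1, 2, 5) vs free (3, 5, 4) (insufficient type-B units)
  J6 cannot run: need (4, 0, 1) vs free (3, 5, 4) (insufficient type-D units)
Had the request been granted, J9, J2, J3, J7 and J6 could never finish.


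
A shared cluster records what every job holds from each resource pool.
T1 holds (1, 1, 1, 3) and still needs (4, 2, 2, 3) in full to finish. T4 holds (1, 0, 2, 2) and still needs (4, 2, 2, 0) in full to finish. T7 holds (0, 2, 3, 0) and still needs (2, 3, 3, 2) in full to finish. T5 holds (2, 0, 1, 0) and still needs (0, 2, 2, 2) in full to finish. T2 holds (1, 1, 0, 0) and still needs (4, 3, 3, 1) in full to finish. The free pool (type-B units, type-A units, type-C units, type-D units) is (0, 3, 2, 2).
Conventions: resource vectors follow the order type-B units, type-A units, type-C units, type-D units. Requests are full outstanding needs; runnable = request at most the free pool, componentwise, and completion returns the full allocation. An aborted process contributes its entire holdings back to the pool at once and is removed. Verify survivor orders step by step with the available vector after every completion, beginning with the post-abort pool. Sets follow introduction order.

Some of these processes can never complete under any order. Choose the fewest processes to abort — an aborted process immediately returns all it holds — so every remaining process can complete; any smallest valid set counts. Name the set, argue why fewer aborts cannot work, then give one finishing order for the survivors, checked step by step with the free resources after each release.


Abort T1 and T2.
Key observation: the deadlocked T4 becomes finishable only because T1 and T2 released (2, 2, 1, 3); it completes at step 3 below.
Minimality, checking each single-abort alternative: T1 alone leaves T4 blocked (short on type-B units); T4 alone leaves T1 blocked (short on type-B units); T7 alone leaves T1 blocked (short on type-B units and type-D units); T5 alone leaves T1 blocked (short on type-B units and type-D units); T2 alone leaves T1 blocked (short on type-B units and type-D units).
The survivors complete as T5, T7, T4. Check, step by step (starting from the post-abort pool):
  pool = (2, 5, 3, 5)
  T5: need (0, 2, 2, 2) fits (2, 5, 3, 5); releases (2, 0, 1, 0), pool now (4, 5, 4, 5)
  T7: need (2, 3, 3, 2) fits (4, 5, 4, 5); releases (0, 2, 3, 0), pool now (4, 7, 7, 5)
  T4: need (4, 2, 2, 0) fits (4, 7, 7, 5); releases (1, 0, 2, 2), pool now (5, 7, 9, 7)


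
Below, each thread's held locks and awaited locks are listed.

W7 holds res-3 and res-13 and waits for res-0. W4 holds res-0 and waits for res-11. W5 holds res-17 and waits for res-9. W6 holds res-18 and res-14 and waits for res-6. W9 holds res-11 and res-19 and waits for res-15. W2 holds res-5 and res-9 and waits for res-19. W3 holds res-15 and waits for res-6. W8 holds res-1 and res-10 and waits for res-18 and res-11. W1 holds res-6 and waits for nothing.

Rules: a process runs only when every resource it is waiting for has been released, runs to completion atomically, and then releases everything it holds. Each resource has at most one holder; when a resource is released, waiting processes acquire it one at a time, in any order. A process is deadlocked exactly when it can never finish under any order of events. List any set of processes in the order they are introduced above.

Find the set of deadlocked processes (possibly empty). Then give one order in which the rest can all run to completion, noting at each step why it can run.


The deadlocked set is empty.
Key observation: although several processes wait, no cycle exists — each chain bottoms out at a free runner.
One completion order for the rest: W1, W3, W6, W9, W2, W4, W7, W8, W5.
Check, step by step:
  run W1 (it waits on nothing); releases res-6
  run W3 (all its waits — res-6 — are resolved); releases res-15
  run W6 (all its waits — res-6 — are resolved); releases res-18 and res-14
  run W9 (all its waits — res-15 — are resolved); releases res-11 and res-19
  run W2 (all its waits — res-19 — are resolved); releases res-5 and res-9
  run W4 (all its waits — res-11 — are resolved); releases res-0
  run W7 (all its waits — res-0 — are resolved); releases res-3 and res-13
  run W8 (all its waits — res-18 and res-11 — are resolved); releases res-1 and res-10
  run W5 (all its waits — res-9 — are resolved); releases res-17


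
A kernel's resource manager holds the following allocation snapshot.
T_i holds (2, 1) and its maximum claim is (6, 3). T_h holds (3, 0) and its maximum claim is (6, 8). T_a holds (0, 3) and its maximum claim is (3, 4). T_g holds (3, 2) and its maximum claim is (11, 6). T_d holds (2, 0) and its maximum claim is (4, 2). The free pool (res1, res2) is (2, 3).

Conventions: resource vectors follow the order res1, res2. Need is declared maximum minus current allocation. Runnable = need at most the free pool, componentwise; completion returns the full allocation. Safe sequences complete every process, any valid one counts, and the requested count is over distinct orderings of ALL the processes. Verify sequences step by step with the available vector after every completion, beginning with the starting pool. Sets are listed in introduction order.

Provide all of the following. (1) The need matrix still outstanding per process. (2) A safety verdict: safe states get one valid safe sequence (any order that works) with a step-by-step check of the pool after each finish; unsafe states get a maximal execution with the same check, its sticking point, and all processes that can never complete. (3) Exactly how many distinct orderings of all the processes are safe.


(1) Outstanding need per process (order res1, res2):
  T_i: (4, 2)
  T_h: (3, 8)
  T_a: (3, 1)
  T_g: (8, 4)
  T_d: (2, 2)
(2) UNSAFE — no complete ordering exists.
Key observation: after T_d, T_a, T_i the pool peaks at (6, 7), and each blocked process is short somewhere: T_h on res2; T_g on res1.
The run T_d, T_a, T_i cannot be extended any further. Verifying each step:
  pool = (2, 3)
  T_d needs (2, 2) <= (2, 3) -> finishes; pool += (2, 0) = (4, 3)
  T_a needs (3, 1) <= (4, 3) -> finishes; pool += (0, 3) = (4, 6)
  T_i needs (4, 2) <= (4, 6) -> finishes; pool += (2, 1) = (6, 7)
  blocked: T_h wants (3, 8), pool (6, 7) — not enough res2
  blocked: T_g wants (8, 4), pool (6, 7) — not enough res1
Permanently blocked: T_h and T_g.
(3) Precisely 0 of the possible complete orderings are safe sequences.


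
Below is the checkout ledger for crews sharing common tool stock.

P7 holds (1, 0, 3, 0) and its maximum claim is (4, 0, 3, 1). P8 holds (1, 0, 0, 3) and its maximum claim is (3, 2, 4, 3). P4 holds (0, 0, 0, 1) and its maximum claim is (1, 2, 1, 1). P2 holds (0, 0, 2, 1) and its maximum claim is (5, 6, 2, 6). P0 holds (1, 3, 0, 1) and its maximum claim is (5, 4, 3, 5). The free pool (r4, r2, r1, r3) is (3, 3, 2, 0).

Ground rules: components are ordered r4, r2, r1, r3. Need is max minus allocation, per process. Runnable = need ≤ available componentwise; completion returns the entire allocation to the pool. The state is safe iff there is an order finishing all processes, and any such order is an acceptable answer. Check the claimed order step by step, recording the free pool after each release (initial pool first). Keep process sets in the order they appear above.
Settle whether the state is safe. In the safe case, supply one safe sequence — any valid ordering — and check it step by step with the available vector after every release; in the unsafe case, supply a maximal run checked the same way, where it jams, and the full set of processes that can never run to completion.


SAFE. One safe sequence: P4, P7, P8, P0, P2.
Key observation: at P7 the run first touches a limit — (3, 0, 0, 1) against (3, 3, 2, 1), exact on a resource it actually requests.
Step-by-step check:
  pool = (3, 3, 2, 0)
  run P4 (needs (1, 2, 1, 0), free (3, 3, 2, 0)); after release of (0, 0, 0, 1) the pool is (3, 3, 2, 1)
  run P7 (needs (3, 0, 0, 1), free (3, 3, 2, 1)); after release of (1, 0, 3, 0) the pool is (4, 3, 5, 1)
  run P8 (needs (2, 2, 4, 0), free (4, 3, 5, 1)); after release of (1, 0, 0, 3) the pool is (5, 3, 5, 4)
  run P0 (needs (4, 1, 3, 4), free (5, 3, 5, 4)); after release of (1, 3, 0, 1) the pool is (6, 6, 5, 5)
  run P2 (needs (5, 6, 0, 5), free (6, 6, 5, 5)); after release of (0, 0, 2, 1) the pool is (6, 6, 7, 6)


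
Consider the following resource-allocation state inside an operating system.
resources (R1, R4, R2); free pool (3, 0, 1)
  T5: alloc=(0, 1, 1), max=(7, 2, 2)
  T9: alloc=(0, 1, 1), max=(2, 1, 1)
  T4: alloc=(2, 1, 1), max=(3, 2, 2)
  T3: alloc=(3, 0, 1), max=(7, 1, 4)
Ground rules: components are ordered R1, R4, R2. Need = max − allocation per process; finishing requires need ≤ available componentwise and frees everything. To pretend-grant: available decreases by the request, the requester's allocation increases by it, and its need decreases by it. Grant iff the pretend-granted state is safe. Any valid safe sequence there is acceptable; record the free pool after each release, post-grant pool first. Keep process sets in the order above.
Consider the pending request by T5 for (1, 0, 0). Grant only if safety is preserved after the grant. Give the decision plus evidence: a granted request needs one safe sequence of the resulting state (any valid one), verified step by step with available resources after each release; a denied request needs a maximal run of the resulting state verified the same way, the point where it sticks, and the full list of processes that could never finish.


GRANT. The post-grant state is safe; one safe sequence: T9, T4, T3, T5.
Key observation: even at the reduced pool (2, 0, 1), T9 fits immediately, so safety survives the grant.
Verifying the post-grant state step by step:
  pool = (2, 0, 1)
  run T9 (needs (2, 0, 0), free (2, 0, 1)); after release of (0, 1, 1) the pool is (2, 1, 2)
  run T4 (needs (1, 1, 1), free (2, 1, 2)); after release of (2, 1, 1) the pool is (4, 2, 3)
  run T3 (needs (4, 1, 3), free (4, 2, 3)); after release of (3, 0, 1) the pool is (7, 2, 4)
  run T5 (needs (6, 1, 1), free (7, 2, 4)); after release of (1, 1, 1) the pool is (8, 3, 5)


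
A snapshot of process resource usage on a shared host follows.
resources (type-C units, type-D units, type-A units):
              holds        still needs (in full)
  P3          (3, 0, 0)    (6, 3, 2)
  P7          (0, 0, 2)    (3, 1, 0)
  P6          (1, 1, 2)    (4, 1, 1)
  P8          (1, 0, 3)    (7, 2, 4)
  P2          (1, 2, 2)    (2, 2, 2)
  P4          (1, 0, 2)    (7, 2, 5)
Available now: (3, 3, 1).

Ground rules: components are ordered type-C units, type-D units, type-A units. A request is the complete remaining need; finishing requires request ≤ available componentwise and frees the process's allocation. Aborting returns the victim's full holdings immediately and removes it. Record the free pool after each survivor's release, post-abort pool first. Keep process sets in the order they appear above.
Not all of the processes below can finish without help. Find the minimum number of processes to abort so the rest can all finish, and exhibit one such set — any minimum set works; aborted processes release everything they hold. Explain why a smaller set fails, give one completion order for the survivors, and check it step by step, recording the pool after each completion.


Minimum abort set: P8.
Key observation: the returned (1, 0, 3) from P8 is what brings P3 — unrunnable before, under any order — into play at step 4.
No smaller set exists: with zero aborts the deadlock remains.
One survivor order: P6, P2, P7, P3, P4. Step-by-step check (post-abort pool first):
  pool = (4, 3, 4)
  P6: need (4, 1, 1) fits (4, 3, 4); releases (1, 1, 2), pool now (5, 4, 6)
  P2: need (2, 2, 2) fits (5, 4, 6); releases (1, 2, 2), pool now (6, 6, 8)
  P7: need (3, 1, 0) fits (6, 6, 8); releases (0, 0, 2), pool now (6, 6, 10)
  P3: need (6, 3, 2) fits (6, 6, 10); releases (3, 0, 0), pool now (9, 6, 10)
  P4: need (7, 2, 5) fits (9, 6, 10); releases (1, 0, 2), pool now (10, 6, 12)


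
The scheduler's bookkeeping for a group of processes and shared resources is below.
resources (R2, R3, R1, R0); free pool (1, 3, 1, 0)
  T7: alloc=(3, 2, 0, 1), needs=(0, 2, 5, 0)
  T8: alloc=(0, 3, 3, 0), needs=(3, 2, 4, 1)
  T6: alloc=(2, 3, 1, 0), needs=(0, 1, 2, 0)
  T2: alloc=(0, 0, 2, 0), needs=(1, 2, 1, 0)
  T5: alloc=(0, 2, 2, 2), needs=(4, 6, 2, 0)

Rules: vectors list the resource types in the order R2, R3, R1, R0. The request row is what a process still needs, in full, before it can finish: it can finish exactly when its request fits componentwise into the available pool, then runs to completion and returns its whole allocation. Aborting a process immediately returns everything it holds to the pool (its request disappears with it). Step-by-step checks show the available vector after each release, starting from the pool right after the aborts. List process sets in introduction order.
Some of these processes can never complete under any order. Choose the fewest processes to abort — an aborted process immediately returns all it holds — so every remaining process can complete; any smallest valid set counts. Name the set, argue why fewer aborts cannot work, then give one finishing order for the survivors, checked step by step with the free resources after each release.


Minimum abort set: T5.
Key observation: aborting T5 returns (0, 2, 2, 2), and T7 — hopeless before — runs at step 2 with the returned capacity in the pool.
Why nothing smaller works: aborting no one leaves the state deadlocked as given.
The survivors complete as T2, T7, T6, T8. Walking it through (starting from the post-abort pool):
  pool = (1, 5, 3, 2)
  T2 needs (1, 2, 1, 0) <= (1, 5, 3, 2) -> finishes; pool += (0, 0, 2, 0) = (1, 5, 5, 2)
  T7 needs (0, 2, 5, 0) <= (1, 5, 5, 2) -> finishes; pool += (3, 2, 0, 1) = (4, 7, 5, 3)
  T6 needs (0, 1, 2, 0) <= (4, 7, 5, 3) -> finishes; pool += (2, 3, 1, 0) = (6, 10, 6, 3)
  T8 needs (3, 2, 4, 1) <= (6, 10, 6, 3) -> finishes; pool += (0, 3, 3, 0) = (6, 13, 9, 3)


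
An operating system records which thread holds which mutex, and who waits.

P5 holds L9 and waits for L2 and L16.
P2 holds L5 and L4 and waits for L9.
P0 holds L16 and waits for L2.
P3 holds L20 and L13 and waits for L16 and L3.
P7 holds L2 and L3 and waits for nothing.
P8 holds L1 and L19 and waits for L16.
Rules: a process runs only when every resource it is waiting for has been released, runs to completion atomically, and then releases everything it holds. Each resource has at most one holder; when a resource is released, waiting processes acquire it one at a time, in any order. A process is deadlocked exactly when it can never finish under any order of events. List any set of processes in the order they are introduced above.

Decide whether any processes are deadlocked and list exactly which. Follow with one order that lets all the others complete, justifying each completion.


The deadlocked set is empty.
Key observation: the waits form no ring: some process can always run, and its releases unblock the others one by one.
One completion order for the rest: P7, P0, P3, P5, P8, P2.
Walking it through:
  run P7 (it waits on nothing); releases L2 and L3
  P0 waits on L2 — all released -> runs and releases L16
  P3 waits on L16 and L3 — all released -> runs and releases L20 and L13
  P5 waits on L2 and L16 — all released -> runs and releases L9
  P8 waits on L16 — all released -> runs and releases L1 and L19
  P2 waits on L9 — all released -> runs and releases L5 and L4


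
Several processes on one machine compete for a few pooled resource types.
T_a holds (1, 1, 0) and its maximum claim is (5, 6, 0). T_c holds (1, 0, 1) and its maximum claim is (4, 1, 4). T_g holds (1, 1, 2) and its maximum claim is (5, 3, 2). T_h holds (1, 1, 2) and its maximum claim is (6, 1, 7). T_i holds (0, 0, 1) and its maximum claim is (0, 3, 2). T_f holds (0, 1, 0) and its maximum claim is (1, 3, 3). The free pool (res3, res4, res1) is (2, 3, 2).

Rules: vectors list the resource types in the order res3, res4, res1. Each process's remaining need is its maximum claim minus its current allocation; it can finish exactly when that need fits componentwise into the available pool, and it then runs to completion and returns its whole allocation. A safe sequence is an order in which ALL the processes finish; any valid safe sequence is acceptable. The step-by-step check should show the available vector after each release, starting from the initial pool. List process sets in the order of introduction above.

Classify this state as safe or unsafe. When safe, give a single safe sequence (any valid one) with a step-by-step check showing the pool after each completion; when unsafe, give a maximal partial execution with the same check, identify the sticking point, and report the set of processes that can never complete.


UNSAFE.
Key observation: even finishing T_i, T_f leaves just (2, 4, 3) free — too little res3 for any of the remaining processes.
A maximal execution: T_i, T_f — then nothing else fits. Check, step by step:
  pool = (2, 3, 2)
  T_i: need (0, 3, 1) fits (2, 3, 2); releases (0, 0, 1), pool now (2, 3, 3)
  T_f: need (1, 2, 3) fits (2, 3, 3); releases (0, 1, 0), pool now (2, 4, 3)
  blocked: T_a wants (4, 5, 0), pool (2, 4, 3) — not enough res3 and res4
  blocked: T_c wants (3, 1, 3), pool (2, 4, 3) — not enough res3
  blocked: T_g wants (4, 2, 0), pool (2, 4, 3) — not enough res3
  blocked: T_h wants (5, 0, 5), pool (2, 4, 3) — not enough res3 and res1
Never able to finish: T_a, T_c, T_g and T_h.


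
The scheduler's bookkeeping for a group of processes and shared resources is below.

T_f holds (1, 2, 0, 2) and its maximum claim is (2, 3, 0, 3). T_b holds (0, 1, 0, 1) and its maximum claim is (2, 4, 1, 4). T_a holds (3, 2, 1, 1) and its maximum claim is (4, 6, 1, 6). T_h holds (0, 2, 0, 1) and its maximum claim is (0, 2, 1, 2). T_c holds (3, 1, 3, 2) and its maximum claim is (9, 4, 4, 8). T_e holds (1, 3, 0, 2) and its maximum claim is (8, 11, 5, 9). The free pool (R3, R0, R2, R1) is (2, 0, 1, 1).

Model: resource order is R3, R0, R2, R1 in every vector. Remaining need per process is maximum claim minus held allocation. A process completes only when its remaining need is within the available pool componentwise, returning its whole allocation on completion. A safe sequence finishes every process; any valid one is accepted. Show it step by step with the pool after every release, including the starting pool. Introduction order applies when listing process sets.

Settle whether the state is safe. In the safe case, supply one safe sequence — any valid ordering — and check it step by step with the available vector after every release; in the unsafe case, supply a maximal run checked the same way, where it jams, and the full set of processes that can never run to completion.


SAFE, for example via the order T_h, T_f, T_b, T_a, T_c, T_e.
Key observation: T_h marks the first exact bind of the order: its need (0, 0, 1, 1) fits the free (2, 0, 1, 1) with zero slack on a requested resource.
Check, step by step:
  pool = (2, 0, 1, 1)
  run T_h (needs (0, 0, 1, 1), free (2, 0, 1, 1)); after release of (0, 2, 0, 1) the pool is (2, 2, 1, 2)
  run T_f (needs (1, 1, 0, 1), free (2, 2, 1, 2)); after release of (1, 2, 0, 2) the pool is (3, 4, 1, 4)
  run T_b (needs (2, 3, 1, 3), free (3, 4, 1, 4)); after release of (0, 1, 0, 1) the pool is (3, 5, 1, 5)
  run T_a (needs (1, 4, 0, 5), free (3, 5, 1, 5)); after release of (3, 2, 1, 1) the pool is (6, 7, 2, 6)
  run T_c (needs (6, 3, 1, 6), free (6, 7, 2, 6)); after release of (3, 1, 3, 2) the pool is (9, 8, 5, 8)
  run T_e (needs (7, 8, 5, 7), free (9, 8, 5, 8)); after release of (1, 3, 0, 2) the pool is (10, 11, 5, 10)


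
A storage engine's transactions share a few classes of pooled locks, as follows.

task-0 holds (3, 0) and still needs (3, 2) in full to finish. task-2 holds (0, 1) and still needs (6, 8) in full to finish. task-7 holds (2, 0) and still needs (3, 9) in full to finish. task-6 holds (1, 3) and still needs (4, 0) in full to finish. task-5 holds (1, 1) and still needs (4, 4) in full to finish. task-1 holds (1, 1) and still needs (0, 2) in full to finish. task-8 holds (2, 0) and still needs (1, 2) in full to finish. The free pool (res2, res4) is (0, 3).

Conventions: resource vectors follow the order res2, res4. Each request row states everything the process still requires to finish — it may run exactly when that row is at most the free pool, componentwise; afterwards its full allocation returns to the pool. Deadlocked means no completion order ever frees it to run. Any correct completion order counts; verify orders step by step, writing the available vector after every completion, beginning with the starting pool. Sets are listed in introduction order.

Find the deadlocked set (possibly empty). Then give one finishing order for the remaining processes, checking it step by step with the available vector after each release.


Nothing here is deadlocked.
Key observation: no deadlock: task-1 fits now, and the freed resources carry the rest through.
A valid finishing order for the others: task-1, task-8, task-0, task-5, task-6, task-2, task-7. Verifying each step:
  pool = (0, 3)
  task-1: need (0, 2) fits (0, 3); releases (1, 1), pool now (1, 4)
  task-8: need (1, 2) fits (1, 4); releases (2, 0), pool now (3, 4)
  task-0: need (3, 2) fits (3, 4); releases (3, 0), pool now (6, 4)
  task-5: need (4, 4) fits (6, 4); releases (1, 1), pool now (7, 5)
  task-6: need (4, 0) fits (7, 5); releases (1, 3), pool now (8, 8)
  task-2: need (6, 8) fits (8, 8); releases (0, 1), pool now (8, 9)
  task-7: need (3, 9) fits (8, 9); releases (2, 0), pool now (10, 9)


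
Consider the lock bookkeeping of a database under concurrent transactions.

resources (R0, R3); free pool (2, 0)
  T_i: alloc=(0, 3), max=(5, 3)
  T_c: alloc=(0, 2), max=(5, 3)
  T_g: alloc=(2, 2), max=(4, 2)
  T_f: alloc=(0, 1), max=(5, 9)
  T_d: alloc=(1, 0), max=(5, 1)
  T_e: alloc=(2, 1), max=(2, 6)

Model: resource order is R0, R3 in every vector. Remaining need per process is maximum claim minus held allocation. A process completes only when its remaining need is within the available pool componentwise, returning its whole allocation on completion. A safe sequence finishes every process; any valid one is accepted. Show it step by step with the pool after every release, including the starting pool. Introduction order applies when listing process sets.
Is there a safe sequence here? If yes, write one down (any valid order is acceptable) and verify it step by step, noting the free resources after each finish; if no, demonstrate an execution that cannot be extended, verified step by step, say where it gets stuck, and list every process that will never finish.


SAFE — a valid safe sequence is T_g, T_d, T_c, T_i, T_e, T_f.
Key observation: T_g is the earliest step where a requested resource binds exactly: need (2, 0), pool (2, 0) at its turn.
Walking it through:
  pool = (2, 0)
  T_g: need (2, 0) fits (2, 0); releases (2, 2), pool now (4, 2)
  T_d: need (4, 1) fits (4, 2); releases (1, 0), pool now (5, 2)
  T_c: need (5, 1) fits (5, 2); releases (0, 2), pool now (5, 4)
  T_i: need (5, 0) fits (5, 4); releases (0, 3), pool now (5, 7)
  T_e: need (0, 5) fits (5, 7); releases (2, 1), pool now (7, 8)
  T_f: need (5, 8) fits (7, 8); releases (0, 1), pool now (7, 9)


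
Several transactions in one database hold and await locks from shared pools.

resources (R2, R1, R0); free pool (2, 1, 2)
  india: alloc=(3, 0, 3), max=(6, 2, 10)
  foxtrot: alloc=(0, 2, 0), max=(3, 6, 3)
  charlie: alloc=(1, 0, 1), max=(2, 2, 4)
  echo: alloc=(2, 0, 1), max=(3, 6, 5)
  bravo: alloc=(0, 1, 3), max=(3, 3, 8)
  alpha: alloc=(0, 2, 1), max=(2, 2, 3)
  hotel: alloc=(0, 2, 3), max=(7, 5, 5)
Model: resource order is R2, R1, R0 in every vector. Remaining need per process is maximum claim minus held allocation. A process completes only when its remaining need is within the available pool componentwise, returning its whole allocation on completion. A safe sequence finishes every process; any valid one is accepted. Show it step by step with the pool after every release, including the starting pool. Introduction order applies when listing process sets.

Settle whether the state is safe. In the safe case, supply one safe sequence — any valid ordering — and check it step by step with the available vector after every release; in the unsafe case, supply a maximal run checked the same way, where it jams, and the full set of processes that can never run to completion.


UNSAFE — no complete ordering exists.
Key observation: after alpha, charlie the pool peaks at (3, 3, 4), and each blocked process is short somewhere: india on R0; foxtrot on R1; echo on R1; bravo on R0; hotel on R2.
Going as far as possible: alpha, charlie; after that, nothing fits. Check, step by step:
  pool = (2, 1, 2)
  alpha needs (2, 0, 2) <= (2, 1, 2) -> finishes; pool += (0, 2, 1) = (2, 3, 3)
  charlie needs (1, 2, 3) <= (2, 3, 3) -> finishes; pool += (1, 0, 1) = (3, 3, 4)
  blocked: india wants (3, 2, 7), pool (3, 3, 4) — not enough R0
  blocked: foxtrot wants (3, 4, 3), pool (3, 3, 4) — not enough R1
  blocked: echo wants (1, 6, 4), pool (3, 3, 4) — not enough R1
  blocked: bravo wants (3, 2, 5), pool (3, 3, 4) — not enough R0
  blocked: hotel wants (7, 3, 2), pool (3, 3, 4) — not enough R2
Never able to finish: india, foxtrot, echo, bravo and hotel.


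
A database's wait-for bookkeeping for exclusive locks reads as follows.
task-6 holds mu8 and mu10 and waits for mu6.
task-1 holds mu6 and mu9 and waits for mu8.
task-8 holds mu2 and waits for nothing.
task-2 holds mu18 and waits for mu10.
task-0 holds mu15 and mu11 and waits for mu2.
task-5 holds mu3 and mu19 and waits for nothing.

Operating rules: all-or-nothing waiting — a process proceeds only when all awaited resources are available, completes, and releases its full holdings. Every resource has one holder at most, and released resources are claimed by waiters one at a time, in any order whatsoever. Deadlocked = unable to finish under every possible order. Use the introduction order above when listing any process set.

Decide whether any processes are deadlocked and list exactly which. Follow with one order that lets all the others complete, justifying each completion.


Deadlocked set: task-6, task-1 and task-2.
Key observation: along task-6 -> task-1 -> task-6, each member waits on what the next one holds — a deadlock; task-2 waits into the deadlock from upstream.
One completion order for the rest: task-8, task-5, task-0.
Walking it through:
  run task-8 (it waits on nothing); releases mu2
  run task-5 (it waits on nothing); releases mu3 and mu19
  run task-0 (all its waits — mu2 — are resolved); releases mu15 and mu11


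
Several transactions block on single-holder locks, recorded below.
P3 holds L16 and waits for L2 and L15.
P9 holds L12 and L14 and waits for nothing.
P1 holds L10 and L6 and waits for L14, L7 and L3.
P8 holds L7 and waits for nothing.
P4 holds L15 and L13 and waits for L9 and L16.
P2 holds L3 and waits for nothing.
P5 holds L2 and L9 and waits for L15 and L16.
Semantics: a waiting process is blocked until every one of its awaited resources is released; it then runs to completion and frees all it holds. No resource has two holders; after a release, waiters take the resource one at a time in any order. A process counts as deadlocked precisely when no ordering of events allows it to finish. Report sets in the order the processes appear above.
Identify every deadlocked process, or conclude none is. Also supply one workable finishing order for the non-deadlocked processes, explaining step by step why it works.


Deadlocked: P3, P4 and P5.
Key observation: the wait chain closes on itself along P3 -> P4 -> P3; P5 is caught in further circular waits.
The rest can finish in the order P2, P8, P9, P1.
Check, step by step:
  P2 waits on nothing -> runs at once and releases L3
  P8 waits on nothing -> runs at once and releases L7
  P9 waits on nothing -> runs at once and releases L12 and L14
  run P1 (all its waits — L14, L7 and L3 — are resolved); releases L10 and L6


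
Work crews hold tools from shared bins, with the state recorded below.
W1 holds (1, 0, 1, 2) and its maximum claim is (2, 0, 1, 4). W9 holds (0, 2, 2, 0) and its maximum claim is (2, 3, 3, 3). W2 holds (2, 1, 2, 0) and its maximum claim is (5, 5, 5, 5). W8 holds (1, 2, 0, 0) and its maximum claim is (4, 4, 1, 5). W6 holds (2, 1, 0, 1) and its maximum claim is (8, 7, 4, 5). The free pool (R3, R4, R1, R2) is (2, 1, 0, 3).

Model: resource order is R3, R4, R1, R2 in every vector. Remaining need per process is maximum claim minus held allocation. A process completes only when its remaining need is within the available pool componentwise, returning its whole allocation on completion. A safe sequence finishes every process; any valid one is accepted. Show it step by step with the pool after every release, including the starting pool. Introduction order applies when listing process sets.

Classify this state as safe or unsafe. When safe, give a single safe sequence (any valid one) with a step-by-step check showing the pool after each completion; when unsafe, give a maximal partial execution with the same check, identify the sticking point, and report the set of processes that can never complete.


SAFE. One safe sequence: W1, W9, W8, W2, W6.
Key observation: W9 is the earliest step where a requested resource binds exactly: need (2, 1, 1, 3), pool (3, 1, 1, 5) at its turn.
Check, step by step:
  pool = (2, 1, 0, 3)
  W1 needs (1, 0, 0, 2) <= (2, 1, 0, 3) -> finishes; pool += (1, 0, 1, 2) = (3, 1, 1, 5)
  W9 needs (2, 1, 1, 3) <= (3, 1, 1, 5) -> finishes; pool += (0, 2, 2, 0) = (3, 3, 3, 5)
  W8 needs (3, 2, 1, 5) <= (3, 3, 3, 5) -> finishes; pool += (1, 2, 0, 0) = (4, 5, 3, 5)
  W2 needs (3, 4, 3, 5) <= (4, 5, 3, 5) -> finishes; pool += (2, 1, 2, 0) = (6, 6, 5, 5)
  W6 needs (6, 6, 4, 4) <= (6, 6, 5, 5) -> finishes; pool += (2, 1, 0, 1) = (8, 7, 5, 6)


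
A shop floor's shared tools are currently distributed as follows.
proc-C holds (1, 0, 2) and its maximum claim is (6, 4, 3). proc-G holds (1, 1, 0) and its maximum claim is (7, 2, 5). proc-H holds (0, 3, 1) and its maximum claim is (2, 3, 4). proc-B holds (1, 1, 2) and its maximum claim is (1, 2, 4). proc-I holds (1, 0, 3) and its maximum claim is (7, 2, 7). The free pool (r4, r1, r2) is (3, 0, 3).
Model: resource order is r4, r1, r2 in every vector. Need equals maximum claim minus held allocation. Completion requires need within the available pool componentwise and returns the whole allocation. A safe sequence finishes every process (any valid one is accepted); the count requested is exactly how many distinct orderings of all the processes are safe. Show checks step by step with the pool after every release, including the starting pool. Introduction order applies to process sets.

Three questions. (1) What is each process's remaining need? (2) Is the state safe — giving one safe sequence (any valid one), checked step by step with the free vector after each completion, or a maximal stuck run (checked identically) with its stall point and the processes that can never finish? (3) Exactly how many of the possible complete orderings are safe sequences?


(1) Remaining need (order r4, r1, r2):
  proc-C: (5, 4, 1)
  proc-G: (6, 1, 5)
  proc-H: (2, 0, 3)
  proc-B: (0, 1, 2)
  proc-I: (6, 2, 4)
(2) The state is UNSAFE.
Key observation: even finishing proc-H, proc-B leaves just (4, 4, 6) free — too little r4 for any of the remaining processes.
Going as far as possible: proc-H, proc-B; after that, nothing fits. Walking it through:
  pool = (3, 0, 3)
  run proc-H (needs (2, 0, 3), free (3, 0, 3)); after release of (0, 3, 1) the pool is (3, 3, 4)
  run proc-B (needs (0, 1, 2), free (3, 3, 4)); after release of (1, 1, 2) the pool is (4, 4, 6)
  proc-C cannot run: need (5, 4, 1) vs free (4, 4, 6) (insufficient r4)
  proc-G cannot run: need (6, 1, 5) vs free (4, 4, 6) (insufficient r4)
  proc-I cannot run: need (6, 2, 4) vs free (4, 4, 6) (insufficient r4)
Permanently blocked: proc-C, proc-G and proc-I.
(3) Precisely 0 of the possible complete orderings are safe sequences.


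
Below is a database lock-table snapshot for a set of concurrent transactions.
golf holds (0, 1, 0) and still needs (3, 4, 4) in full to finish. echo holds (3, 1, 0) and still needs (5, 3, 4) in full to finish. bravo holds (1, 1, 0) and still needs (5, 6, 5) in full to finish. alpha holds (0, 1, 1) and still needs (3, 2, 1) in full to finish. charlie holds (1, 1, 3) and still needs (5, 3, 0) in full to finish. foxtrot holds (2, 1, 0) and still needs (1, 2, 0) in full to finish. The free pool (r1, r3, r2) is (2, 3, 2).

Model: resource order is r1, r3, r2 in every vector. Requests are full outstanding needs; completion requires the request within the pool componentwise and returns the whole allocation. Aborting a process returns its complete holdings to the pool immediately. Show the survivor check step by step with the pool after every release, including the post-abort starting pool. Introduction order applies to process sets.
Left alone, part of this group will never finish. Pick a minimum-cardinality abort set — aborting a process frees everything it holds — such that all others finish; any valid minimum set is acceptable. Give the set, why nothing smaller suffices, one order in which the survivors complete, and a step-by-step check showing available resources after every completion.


The answer: abort bravo.
Key observation: the deadlocked charlie becomes finishable only because bravo released (1, 1, 0); it completes at step 2 below.
Why nothing smaller works: aborting no one leaves the state deadlocked as given.
Survivors finish in the order: foxtrot, charlie, echo, golf, alpha. Walking it through (pool after the aborts first):
  pool = (3, 4, 2)
  foxtrot: need (1, 2, 0) fits (3, 4, 2); releases (2, 1, 0), pool now (5, 5, 2)
  charlie: need (5, 3, 0) fits (5, 5, 2); releases (1, 1, 3), pool now (6, 6, 5)
  echo: need (5, 3, 4) fits (6, 6, 5); releases (3, 1, 0), pool now (9, 7, 5)
  golf: need (3, 4, 4) fits (9, 7, 5); releases (0, 1, 0), pool now (9, 8, 5)
  alpha: need (3, 2, 1) fits (9, 8, 5); releases (0, 1, 1), pool now (9, 9, 6)
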